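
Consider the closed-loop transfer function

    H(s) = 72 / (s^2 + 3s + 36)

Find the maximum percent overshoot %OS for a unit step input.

Comparing s^2 + 3s + 36 to s^2 + 2ζωₙs + ωₙ²: ωₙ = 6 rad/s and ζ = 3/(2·6) = 0.25.
%OS = 100·exp(−πζ/√(1−ζ²)) = 100·exp(−π·0.25/√(1−0.25²)) ≈ 44.4%.

%OS ≈ 44.4%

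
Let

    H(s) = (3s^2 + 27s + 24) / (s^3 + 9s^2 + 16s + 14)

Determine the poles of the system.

s = -1 ± j, -7

The poles are the roots of the denominator s^3 + 9s^2 + 16s + 14 = 0.
Trying s = -7: the polynomial evaluates to 0, so (s + 7) is a factor.
Dividing out leaves s^2 + 2s + 2 = 0.
The quadratic formula then gives s = -1 ± 1j.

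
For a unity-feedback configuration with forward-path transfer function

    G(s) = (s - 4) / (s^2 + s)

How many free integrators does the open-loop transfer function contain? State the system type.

Type 1

Factor s from the denominator: s^2 + s = s·(s + 1).
There is 1 pole at the origin, so the system is Type 1.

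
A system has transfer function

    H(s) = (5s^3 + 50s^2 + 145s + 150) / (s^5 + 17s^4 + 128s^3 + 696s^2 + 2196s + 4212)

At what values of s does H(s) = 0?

Set the numerator to zero: 5s^3 + 50s^2 + 145s + 150 = 0, i.e. 5·(s^3 + 10s^2 + 29s + 30) = 0.
Factoring: (s + 6)(s^2 + 4s + 5) = 0.

s = -6, -2 ± j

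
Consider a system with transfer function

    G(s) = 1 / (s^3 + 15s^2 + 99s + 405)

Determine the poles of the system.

s = -3 ± 6j, -9

The poles are the roots of the denominator s^3 + 15s^2 + 99s + 405 = 0.
Trying s = -9: the polynomial evaluates to 0, so (s + 9) is a factor.
Dividing out leaves s^2 + 6s + 45 = 0.
The quadratic formula then gives s = -3 ± 6j.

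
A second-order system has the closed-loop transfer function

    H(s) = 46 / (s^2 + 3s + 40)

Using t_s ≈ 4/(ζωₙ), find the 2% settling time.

t_s ≈ 2.667 s

Comparing s^2 + 3s + 40 to s^2 + 2ζωₙs + ωₙ²: ωₙ = √40 ≈ 6.325 rad/s and ζ = 3/(2·√40) ≈ 0.2372.
ζωₙ = 3/2 = 1.5, so t_s ≈ 4/(ζωₙ) = 4/1.5 ≈ 2.667 s.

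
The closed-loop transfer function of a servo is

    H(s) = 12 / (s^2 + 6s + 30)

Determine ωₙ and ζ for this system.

ωₙ ≈ 5.477 rad/s, ζ ≈ 0.5477

Compare the denominator to the standard form s^2 + 2ζωₙs + ωₙ².
ωₙ² = 30, so ωₙ = √30 ≈ 5.477 rad/s.
2ζωₙ = 6, so ζ = 6/(2·√30) ≈ 0.5477.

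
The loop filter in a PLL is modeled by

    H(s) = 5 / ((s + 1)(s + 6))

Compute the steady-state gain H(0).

H(0) = 5/6 ≈ 0.8333

At s = 0 each factor (s + a) contributes a and each (s^2 + bs + c) contributes c.
H(0) = 5·1 / ((1) · (6)) = 5/6 = 5/6.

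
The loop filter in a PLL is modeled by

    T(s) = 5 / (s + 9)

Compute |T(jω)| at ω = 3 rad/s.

|T(j3)| ≈ 0.5270

Substitute s = j3: numerator = 5, denominator = 9 + j3.
|T(j3)| = |5| / |9 + j3| = 5 / 9.4868 ≈ 0.5270.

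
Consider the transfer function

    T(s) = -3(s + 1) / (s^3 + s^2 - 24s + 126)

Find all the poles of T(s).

s = 3 ± 3j, -7

The poles are the roots of the denominator s^3 + s^2 - 24s + 126 = 0.
Trying s = -7: the polynomial evaluates to 0, so (s + 7) is a factor.
Dividing out leaves s^2 - 6s + 18 = 0.
The quadratic formula then gives s = 3 ± 3j.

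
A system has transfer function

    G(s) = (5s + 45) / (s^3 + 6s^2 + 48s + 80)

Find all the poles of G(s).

The poles are the roots of the denominator s^3 + 6s^2 + 48s + 80 = 0.
Trying s = -2: the polynomial evaluates to 0, so (s + 2) is a factor.
Dividing out leaves s^2 + 4s + 40 = 0.
The quadratic formula then gives s = -2 ± 6j.

s = -2, -2 ± 6j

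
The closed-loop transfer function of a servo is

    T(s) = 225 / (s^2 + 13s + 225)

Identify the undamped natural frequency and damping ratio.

ωₙ = 15 rad/s, ζ ≈ 0.4333

Compare the denominator to the standard form s^2 + 2ζωₙs + ωₙ².
ωₙ² = 225, so ωₙ = 15 rad/s.
2ζωₙ = 13, so ζ = 13/(2·15) ≈ 0.4333.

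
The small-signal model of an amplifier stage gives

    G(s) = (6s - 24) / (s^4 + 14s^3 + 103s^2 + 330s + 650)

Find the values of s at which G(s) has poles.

s = -5 ± 5j, -2 ± 3j

The poles are the roots of the denominator s^4 + 14s^3 + 103s^2 + 330s + 650 = 0.
No real roots exist; factor into two real quadratics: (s^2 + 10s + 50)(s^2 + 4s + 13) = 0.
Each quadratic gives a conjugate pair via the quadratic formula.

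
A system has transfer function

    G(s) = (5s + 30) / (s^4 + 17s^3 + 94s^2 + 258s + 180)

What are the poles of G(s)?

The poles are the roots of the denominator s^4 + 17s^3 + 94s^2 + 258s + 180 = 0.
Trying s = -10: the polynomial evaluates to 0, so (s + 10) is a factor.
Dividing out leaves s^3 + 7s^2 + 24s + 18 = 0.
This factors further as (s^2 + 6s + 18)(s + 1) = 0.

s = -3 + 3j, -3 - 3j, -10, -1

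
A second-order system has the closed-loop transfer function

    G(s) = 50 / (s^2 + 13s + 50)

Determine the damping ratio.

ζ ≈ 0.9192

Compare the denominator to the standard form s^2 + 2ζωₙs + ωₙ².
ωₙ² = 50, so ωₙ = √50 ≈ 7.071 rad/s.
2ζωₙ = 13, so ζ = 13/(2·√50) ≈ 0.9192.
With ζ = 0.9192 the response is underdamped.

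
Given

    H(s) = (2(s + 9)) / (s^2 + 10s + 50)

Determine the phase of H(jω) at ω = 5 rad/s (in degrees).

∠H(j5) ≈ -34.38°

At s = j5: numerator = 18 + j10, denominator = 25 + j50.
∠H = ∠num − ∠den = 29.055° − (63.435°) = -34.38°.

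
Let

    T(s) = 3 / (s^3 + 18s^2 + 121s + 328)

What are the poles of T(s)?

s = -5 ± 4j, -8

The poles are the roots of the denominator s^3 + 18s^2 + 121s + 328 = 0.
Trying s = -8: the polynomial evaluates to 0, so (s + 8) is a factor.
Dividing out leaves s^2 + 10s + 41 = 0.
The quadratic formula then gives s = -5 ± 4j.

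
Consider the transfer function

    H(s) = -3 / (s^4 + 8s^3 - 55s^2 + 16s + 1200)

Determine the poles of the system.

The poles are the roots of the denominator s^4 + 8s^3 - 55s^2 + 16s + 1200 = 0.
Trying s = -12: the polynomial evaluates to 0, so (s + 12) is a factor.
Dividing out leaves s^3 - 4s^2 - 7s + 100 = 0.
This factors further as (s^2 - 8s + 25)(s + 4) = 0.

s = 4 ± 3j, -12, -4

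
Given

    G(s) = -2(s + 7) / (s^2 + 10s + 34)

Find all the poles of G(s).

The poles are the roots of the denominator s^2 + 10s + 34 = 0.
Using the quadratic formula: s = (-10 ± √(-36))/2 = -5 ± 3j.

s = -5 ± 3j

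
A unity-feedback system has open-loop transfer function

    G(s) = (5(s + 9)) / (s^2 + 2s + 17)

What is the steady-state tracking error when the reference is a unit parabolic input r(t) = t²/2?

e_ss = ∞

G(s) has no poles at the origin.
This is a Type 0 system; Ka = lim_{s→0} s^2·G(s) = 0, so the steady-state error for a parabola input is infinite.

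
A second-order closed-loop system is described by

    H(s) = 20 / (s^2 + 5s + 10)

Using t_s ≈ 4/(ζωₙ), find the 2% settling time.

t_s ≈ 1.600 s

Comparing s^2 + 5s + 10 to s^2 + 2ζωₙs + ωₙ²: ωₙ = √10 ≈ 3.162 rad/s and ζ = 5/(2·√10) ≈ 0.7906.
ζωₙ = 5/2 = 2.5, so t_s ≈ 4/(ζωₙ) = 4/2.5 = 1.600 s.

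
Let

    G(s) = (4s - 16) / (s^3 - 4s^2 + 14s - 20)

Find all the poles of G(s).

s = 1 ± 3j, 2

The poles are the roots of the denominator s^3 - 4s^2 + 14s - 20 = 0.
Trying s = 2: the polynomial evaluates to 0, so (s - 2) is a factor.
Dividing out leaves s^2 - 2s + 10 = 0.
The quadratic formula then gives s = 1 ± 3j.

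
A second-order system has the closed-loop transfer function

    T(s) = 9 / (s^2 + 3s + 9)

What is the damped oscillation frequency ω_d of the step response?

ω_d ≈ 2.598 rad/s

Comparing s^2 + 3s + 9 to s^2 + 2ζωₙs + ωₙ²: ωₙ = 3 rad/s and ζ = 3/(2·3) = 0.5.
ζωₙ = 3/2 = 1.5, so ω_d = ωₙ√(1−ζ²) = √(ωₙ² − (ζωₙ)²) = √(9 − 1.5²) = √6.75 ≈ 2.598 rad/s.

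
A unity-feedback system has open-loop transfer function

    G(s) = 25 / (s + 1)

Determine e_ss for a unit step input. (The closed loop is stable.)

G(s) has no poles at the origin.
This is a Type 0 system. Kp = lim_{s→0} G(s) = 25/1.
e_ss = 1/(1 + Kp) = 1/(1 + 25) = 1/26 ≈ 0.03846.

e_ss = 0.03846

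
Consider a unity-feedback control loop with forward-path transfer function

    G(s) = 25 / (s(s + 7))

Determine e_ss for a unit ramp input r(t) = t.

e_ss = 0.2800

G(s) has one pole at the origin.
This is a Type 1 system. Kv = lim_{s→0} s·G(s) = 25/7.
e_ss = 1/Kv = 1/(25/7) = 7/25 ≈ 0.2800.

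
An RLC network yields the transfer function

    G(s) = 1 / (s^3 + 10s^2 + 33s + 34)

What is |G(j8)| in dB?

|G(j8)|_dB ≈ -56.3 dB

Substitute s = j8: numerator = 1, denominator = -606 - j248.
|G(j8)| = |1| / |-606 - j248| = 1 / 654.78 ≈ 0.001527.
In decibels: 20·log₁₀(0.001527) ≈ -56.3 dB.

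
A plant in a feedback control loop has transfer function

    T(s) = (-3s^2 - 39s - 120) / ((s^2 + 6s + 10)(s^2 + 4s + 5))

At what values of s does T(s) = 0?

Set the numerator to zero: -3s^2 - 39s - 120 = 0, i.e. -3·(s^2 + 13s + 40) = 0.
Factoring: (s + 5)(s + 8) = 0.

s = -5, -8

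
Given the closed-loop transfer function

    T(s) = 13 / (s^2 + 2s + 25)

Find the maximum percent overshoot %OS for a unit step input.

Comparing s^2 + 2s + 25 to s^2 + 2ζωₙs + ωₙ²: ωₙ = 5 rad/s and ζ = 2/(2·5) = 0.2.
%OS = 100·exp(−πζ/√(1−ζ²)) = 100·exp(−π·0.2/√(1−0.2²)) ≈ 52.7%.

%OS ≈ 52.7%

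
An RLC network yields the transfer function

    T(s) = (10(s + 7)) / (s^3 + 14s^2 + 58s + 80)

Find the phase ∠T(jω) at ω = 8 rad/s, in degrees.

At s = j8: numerator = 70 + j80, denominator = -816 - j48.
∠T = ∠num − ∠den = 48.814° − (-176.63°) = 225.4°, which wraps to -134.6°.

∠T(j8) ≈ -134.6°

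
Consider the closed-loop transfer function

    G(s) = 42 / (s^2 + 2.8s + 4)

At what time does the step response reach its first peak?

Comparing s^2 + 2.8s + 4 to s^2 + 2ζωₙs + ωₙ²: ωₙ = 2 rad/s and ζ = 2.8/(2·2) = 0.7.
ζωₙ = 2.8/2 = 1.4, so ω_d = ωₙ√(1−ζ²) = √(ωₙ² − (ζωₙ)²) = √(4 − 1.4²) = √2.04 ≈ 1.428 rad/s.
t_p = π/ω_d = π/1.428 ≈ 2.200 s.

t_p ≈ 2.200 s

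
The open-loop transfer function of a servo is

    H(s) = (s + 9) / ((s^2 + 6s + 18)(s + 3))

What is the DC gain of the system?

H(0) = 1/6 ≈ 0.1667

Set s = 0: H(0) = (9) / (54) = 1/6.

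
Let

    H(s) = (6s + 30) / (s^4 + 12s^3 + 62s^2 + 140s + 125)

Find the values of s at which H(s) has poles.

s = -4 + 3j, -4 - 3j, -2 + j, -2 - j

The poles are the roots of the denominator s^4 + 12s^3 + 62s^2 + 140s + 125 = 0.
No real roots exist; factor into two real quadratics: (s^2 + 8s + 25)(s^2 + 4s + 5) = 0.
Each quadratic gives a conjugate pair via the quadratic formula.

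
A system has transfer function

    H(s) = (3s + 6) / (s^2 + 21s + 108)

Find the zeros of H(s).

s = -2

Set the numerator to zero: 3s + 6 = 0, i.e. 3·(s + 2) = 0.
So s = -2.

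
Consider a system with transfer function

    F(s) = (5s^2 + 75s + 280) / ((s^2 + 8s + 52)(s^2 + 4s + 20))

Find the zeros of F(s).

s = -8, -7

Set the numerator to zero: 5s^2 + 75s + 280 = 0, i.e. 5·(s^2 + 15s + 56) = 0.
Factoring: (s + 8)(s + 7) = 0.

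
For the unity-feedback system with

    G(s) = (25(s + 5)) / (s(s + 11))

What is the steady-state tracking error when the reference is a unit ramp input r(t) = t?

e_ss = 0.08800

G(s) has one pole at the origin.
This is a Type 1 system. Kv = lim_{s→0} s·G(s) = 125/11.
e_ss = 1/Kv = 1/(125/11) = 11/125 ≈ 0.08800.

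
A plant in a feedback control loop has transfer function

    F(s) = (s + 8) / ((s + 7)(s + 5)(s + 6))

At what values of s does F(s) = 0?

Set the numerator to zero: s + 8 = 0.
So s = -8.

s = -8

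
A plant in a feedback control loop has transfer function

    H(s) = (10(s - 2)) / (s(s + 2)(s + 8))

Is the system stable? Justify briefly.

The poles can be read from the denominator factors: s = 0, -2, -8.
Since the simple pole(s) at s = 0 lie on the jω-axis with none in the right half-plane, the system is marginally stable.

marginally stable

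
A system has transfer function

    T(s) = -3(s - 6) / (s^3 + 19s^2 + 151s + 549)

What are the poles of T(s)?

s = -9, -5 ± 6j

The poles are the roots of the denominator s^3 + 19s^2 + 151s + 549 = 0.
Trying s = -9: the polynomial evaluates to 0, so (s + 9) is a factor.
Dividing out leaves s^2 + 10s + 61 = 0.
The quadratic formula then gives s = -5 ± 6j.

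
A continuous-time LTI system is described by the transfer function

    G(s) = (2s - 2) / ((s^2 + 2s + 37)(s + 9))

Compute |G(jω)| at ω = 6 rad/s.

|G(j6)| ≈ 0.09340

Substitute s = j6: numerator = -2 + j12, denominator = -63 + j114.
|G(j6)| = |-2 + j12| / |-63 + j114| = 12.166 / 130.25 ≈ 0.09340.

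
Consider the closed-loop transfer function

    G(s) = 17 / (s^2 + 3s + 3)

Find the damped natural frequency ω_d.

Comparing s^2 + 3s + 3 to s^2 + 2ζωₙs + ωₙ²: ωₙ = √3 ≈ 1.732 rad/s and ζ = 3/(2·√3) ≈ 0.8660.
ζωₙ = 3/2 = 1.5, so ω_d = ωₙ√(1−ζ²) = √(ωₙ² − (ζωₙ)²) = √(3 − 1.5²) = √0.75 ≈ 0.8660 rad/s.

ω_d ≈ 0.8660 rad/s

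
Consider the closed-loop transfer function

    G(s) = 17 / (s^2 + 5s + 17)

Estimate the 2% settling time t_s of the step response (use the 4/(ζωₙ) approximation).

Comparing s^2 + 5s + 17 to s^2 + 2ζωₙs + ωₙ²: ωₙ = √17 ≈ 4.123 rad/s and ζ = 5/(2·√17) ≈ 0.6063.
ζωₙ = 5/2 = 2.5, so t_s ≈ 4/(ζωₙ) = 4/2.5 = 1.600 s.

t_s ≈ 1.600 s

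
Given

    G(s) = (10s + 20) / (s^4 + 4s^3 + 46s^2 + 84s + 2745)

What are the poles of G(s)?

s = 3 + 6j, 3 - 6j, -5 + 6j, -5 - 6j

The poles are the roots of the denominator s^4 + 4s^3 + 46s^2 + 84s + 2745 = 0.
No real roots exist; factor into two real quadratics: (s^2 - 6s + 45)(s^2 + 10s + 61) = 0.
Each quadratic gives a conjugate pair via the quadratic formula.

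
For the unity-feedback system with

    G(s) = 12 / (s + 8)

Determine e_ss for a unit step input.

G(s) has no poles at the origin.
This is a Type 0 system. Kp = lim_{s→0} G(s) = 12/8 = 3/2.
e_ss = 1/(1 + Kp) = 1/(1 + 3/2) = 2/5 ≈ 0.4000.

e_ss = 0.4000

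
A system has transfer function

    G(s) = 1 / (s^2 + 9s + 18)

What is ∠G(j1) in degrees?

At s = j1: numerator = 1, denominator = 17 + j9.
∠G = ∠num − ∠den = 0° − (27.897°) = -27.90°.

∠G(j1) ≈ -27.90°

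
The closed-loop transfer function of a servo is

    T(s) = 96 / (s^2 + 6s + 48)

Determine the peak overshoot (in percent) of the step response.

Comparing s^2 + 6s + 48 to s^2 + 2ζωₙs + ωₙ²: ωₙ = √48 ≈ 6.928 rad/s and ζ = 6/(2·√48) ≈ 0.4330.
%OS = 100·exp(−πζ/√(1−ζ²)) = 100·exp(−π·0.4330/√(1−0.4330²)) ≈ 22.1%.

%OS ≈ 22.1%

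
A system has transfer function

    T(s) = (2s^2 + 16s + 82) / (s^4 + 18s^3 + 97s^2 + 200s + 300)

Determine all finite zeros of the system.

Set the numerator to zero: 2s^2 + 16s + 82 = 0, i.e. 2·(s^2 + 8s + 41) = 0.
Factoring: (s^2 + 8s + 41) = 0.

s = -4 + 5j, -4 - 5j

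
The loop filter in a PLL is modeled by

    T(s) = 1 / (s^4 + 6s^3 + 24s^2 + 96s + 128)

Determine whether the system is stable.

The denominator s^4 + 6s^3 + 24s^2 + 96s + 128 factors as (s^2 + 16)(s + 4)(s + 2), giving poles at s = ±4j, -4, -2.
Since the simple pole(s) at s = ±4j lie on the jω-axis with none in the right half-plane, the system is marginally stable.

marginally stable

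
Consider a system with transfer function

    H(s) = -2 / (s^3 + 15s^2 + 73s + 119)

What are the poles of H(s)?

The poles are the roots of the denominator s^3 + 15s^2 + 73s + 119 = 0.
Trying s = -7: the polynomial evaluates to 0, so (s + 7) is a factor.
Dividing out leaves s^2 + 8s + 17 = 0.
The quadratic formula then gives s = -4 ± 1j.

s = -4 + j, -4 - j, -7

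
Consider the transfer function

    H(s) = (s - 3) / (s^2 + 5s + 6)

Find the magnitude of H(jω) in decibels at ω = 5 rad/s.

Substitute s = j5: numerator = -3 + j5, denominator = -19 + j25.
|H(j5)| = |-3 + j5| / |-19 + j25| = 5.8310 / 31.401 ≈ 0.1857.
In decibels: 20·log₁₀(0.1857) ≈ -14.6 dB.

|H(j5)|_dB ≈ -14.6 dB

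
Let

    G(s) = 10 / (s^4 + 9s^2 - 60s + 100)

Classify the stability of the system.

The denominator s^4 + 9s^2 - 60s + 100 factors as (s^2 - 4s + 5)(s^2 + 4s + 20), giving poles at s = 2 + j, 2 - j, -2 + 4j, -2 - 4j.
Since the pole(s) at s = 2 + j, 2 - j lie in the right half-plane, the system is unstable.

unstable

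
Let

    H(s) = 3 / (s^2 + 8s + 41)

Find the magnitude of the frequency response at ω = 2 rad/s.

|H(j2)| ≈ 0.07442

Substitute s = j2: numerator = 3, denominator = 37 + j16.
|H(j2)| = |3| / |37 + j16| = 3 / 40.311 ≈ 0.07442.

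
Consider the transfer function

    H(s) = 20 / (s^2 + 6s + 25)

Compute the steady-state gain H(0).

H(0) = 4/5 ≈ 0.8000

At s = 0 each factor (s + a) contributes a and each (s^2 + bs + c) contributes c.
H(0) = 20·1 / ((25)) = 20/25 = 4/5.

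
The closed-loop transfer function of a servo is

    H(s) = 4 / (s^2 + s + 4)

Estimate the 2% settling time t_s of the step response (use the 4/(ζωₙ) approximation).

Comparing s^2 + s + 4 to s^2 + 2ζωₙs + ωₙ²: ωₙ = 2 rad/s and ζ = 1/(2·2) = 0.25.
ζωₙ = 1/2 = 0.5, so t_s ≈ 4/(ζωₙ) = 4/0.5 = 8 s.

t_s ≈ 8 s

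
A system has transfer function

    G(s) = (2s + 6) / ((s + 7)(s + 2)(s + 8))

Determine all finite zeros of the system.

Set the numerator to zero: 2s + 6 = 0, i.e. 2·(s + 3) = 0.
So s = -3.

s = -3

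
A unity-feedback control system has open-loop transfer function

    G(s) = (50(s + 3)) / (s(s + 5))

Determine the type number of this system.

The denominator has 1 factor of s at the origin (free integrator), so this is a Type 1 system.

Type 1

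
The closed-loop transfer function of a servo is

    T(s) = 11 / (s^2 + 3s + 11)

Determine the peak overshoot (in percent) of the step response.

%OS ≈ 20.3%

Comparing s^2 + 3s + 11 to s^2 + 2ζωₙs + ωₙ²: ωₙ = √11 ≈ 3.317 rad/s and ζ = 3/(2·√11) ≈ 0.4523.
%OS = 100·exp(−πζ/√(1−ζ²)) = 100·exp(−π·0.4523/√(1−0.4523²)) ≈ 20.3%.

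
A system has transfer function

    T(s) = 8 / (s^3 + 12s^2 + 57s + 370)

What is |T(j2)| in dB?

|T(j2)|_dB ≈ -32.5 dB

Substitute s = j2: numerator = 8, denominator = 322 + j106.
|T(j2)| = |8| / |322 + j106| = 8 / 339.00 ≈ 0.02360.
In decibels: 20·log₁₀(0.02360) ≈ -32.5 dB.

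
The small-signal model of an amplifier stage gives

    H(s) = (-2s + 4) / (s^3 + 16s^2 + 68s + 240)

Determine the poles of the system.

s = -2 ± 4j, -12

The poles are the roots of the denominator s^3 + 16s^2 + 68s + 240 = 0.
Trying s = -12: the polynomial evaluates to 0, so (s + 12) is a factor.
Dividing out leaves s^2 + 4s + 20 = 0.
The quadratic formula then gives s = -2 ± 4j.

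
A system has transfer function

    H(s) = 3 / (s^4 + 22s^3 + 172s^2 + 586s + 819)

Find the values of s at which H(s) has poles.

The poles are the roots of the denominator s^4 + 22s^3 + 172s^2 + 586s + 819 = 0.
Trying s = -7: the polynomial evaluates to 0, so (s + 7) is a factor.
Dividing out leaves s^3 + 15s^2 + 67s + 117 = 0.
This factors further as (s^2 + 6s + 13)(s + 9) = 0.

s = -3 ± 2j, -7, -9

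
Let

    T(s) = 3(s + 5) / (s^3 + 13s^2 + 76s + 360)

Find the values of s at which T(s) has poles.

s = -9, -2 + 6j, -2 - 6j

The poles are the roots of the denominator s^3 + 13s^2 + 76s + 360 = 0.
Trying s = -9: the polynomial evaluates to 0, so (s + 9) is a factor.
Dividing out leaves s^2 + 4s + 40 = 0.
The quadratic formula then gives s = -2 ± 6j.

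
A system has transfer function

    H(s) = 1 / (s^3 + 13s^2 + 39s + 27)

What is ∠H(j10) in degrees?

At s = j10: numerator = 1, denominator = -1273 - j610.
∠H = ∠num − ∠den = 0° − (-154.40°) = 154.4°.

∠H(j10) ≈ 154.4°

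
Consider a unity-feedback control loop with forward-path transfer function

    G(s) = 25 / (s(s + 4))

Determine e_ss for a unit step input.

e_ss = 0

G(s) has one pole at the origin.
This is a Type 1 system; for a step input the steady-state error is zero.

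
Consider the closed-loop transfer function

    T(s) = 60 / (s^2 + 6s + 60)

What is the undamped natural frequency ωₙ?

ωₙ ≈ 7.746 rad/s

Compare the denominator to the standard form s^2 + 2ζωₙs + ωₙ².
ωₙ² = 60, so ωₙ = √60 ≈ 7.746 rad/s.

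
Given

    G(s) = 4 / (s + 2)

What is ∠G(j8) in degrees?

At s = j8: numerator = 4, denominator = 2 + j8.
∠G = ∠num − ∠den = 0° − (75.964°) = -75.96°.

∠G(j8) ≈ -75.96°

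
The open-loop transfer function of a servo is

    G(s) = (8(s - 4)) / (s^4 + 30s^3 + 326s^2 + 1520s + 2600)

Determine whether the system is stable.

The denominator s^4 + 30s^3 + 326s^2 + 1520s + 2600 factors as (s + 10)^2(s^2 + 10s + 26), giving poles at s = -10, -5 ± j, -10.
Since all poles lie strictly in the left half-plane, the system is stable.

stable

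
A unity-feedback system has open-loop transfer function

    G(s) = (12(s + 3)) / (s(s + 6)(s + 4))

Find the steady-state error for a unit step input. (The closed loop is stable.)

e_ss = 0

G(s) has one pole at the origin.
This is a Type 1 system; for a step input the steady-state error is zero.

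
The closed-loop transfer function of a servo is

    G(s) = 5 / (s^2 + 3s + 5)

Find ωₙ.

Compare the denominator to the standard form s^2 + 2ζωₙs + ωₙ².
ωₙ² = 5, so ωₙ = √5 ≈ 2.236 rad/s.

ωₙ ≈ 2.236 rad/s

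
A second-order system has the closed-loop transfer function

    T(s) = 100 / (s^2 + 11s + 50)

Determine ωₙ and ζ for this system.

ωₙ ≈ 7.071 rad/s, ζ ≈ 0.7778

Compare the denominator to the standard form s^2 + 2ζωₙs + ωₙ².
ωₙ² = 50, so ωₙ = √50 ≈ 7.071 rad/s.
2ζωₙ = 11, so ζ = 11/(2·√50) ≈ 0.7778.
With ζ = 0.7778 the response is underdamped.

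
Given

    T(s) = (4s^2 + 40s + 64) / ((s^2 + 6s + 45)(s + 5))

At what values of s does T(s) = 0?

Set the numerator to zero: 4s^2 + 40s + 64 = 0, i.e. 4·(s^2 + 10s + 16) = 0.
Factoring: (s + 8)(s + 2) = 0.

s = -8, -2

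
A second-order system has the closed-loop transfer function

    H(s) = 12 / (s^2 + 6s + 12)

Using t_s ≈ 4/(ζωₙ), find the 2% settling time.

t_s ≈ 1.333 s

Comparing s^2 + 6s + 12 to s^2 + 2ζωₙs + ωₙ²: ωₙ = √12 ≈ 3.464 rad/s and ζ = 6/(2·√12) ≈ 0.8660.
ζωₙ = 6/2 = 3, so t_s ≈ 4/(ζωₙ) = 4/3 ≈ 1.333 s.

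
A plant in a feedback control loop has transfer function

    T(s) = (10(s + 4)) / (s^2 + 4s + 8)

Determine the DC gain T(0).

T(0) = 5

Set s = 0: T(0) = (40) / (8) = 5.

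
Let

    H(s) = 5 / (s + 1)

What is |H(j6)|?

|H(j6)| ≈ 0.8220

Substitute s = j6: numerator = 5, denominator = 1 + j6.
|H(j6)| = |5| / |1 + j6| = 5 / 6.0828 ≈ 0.8220.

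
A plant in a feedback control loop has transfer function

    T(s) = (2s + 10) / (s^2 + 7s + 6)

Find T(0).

Set s = 0: T(0) = (10) / (6) = 5/3.

T(0) = 5/3 ≈ 1.667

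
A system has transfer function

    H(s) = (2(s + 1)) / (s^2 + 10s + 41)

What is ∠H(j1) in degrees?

∠H(j1) ≈ 30.96°

At s = j1: numerator = 2 + j2, denominator = 40 + j10.
∠H = ∠num − ∠den = 45° − (14.036°) = 30.96°.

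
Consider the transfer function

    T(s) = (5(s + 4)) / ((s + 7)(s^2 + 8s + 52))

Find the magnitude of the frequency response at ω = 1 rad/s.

Substitute s = j1: numerator = 20 + j5, denominator = 349 + j107.
|T(j1)| = |20 + j5| / |349 + j107| = 20.616 / 365.03 ≈ 0.05648.

|T(j1)| ≈ 0.05648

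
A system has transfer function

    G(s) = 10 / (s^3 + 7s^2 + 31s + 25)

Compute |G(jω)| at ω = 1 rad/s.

Substitute s = j1: numerator = 10, denominator = 18 + j30.
|G(j1)| = |10| / |18 + j30| = 10 / 34.986 ≈ 0.2858.

|G(j1)| ≈ 0.2858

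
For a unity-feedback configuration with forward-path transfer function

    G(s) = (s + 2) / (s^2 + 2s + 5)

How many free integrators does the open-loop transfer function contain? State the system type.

Type 0

The denominator has no factor of s at the origin — no free integrator — so this is a Type 0 system.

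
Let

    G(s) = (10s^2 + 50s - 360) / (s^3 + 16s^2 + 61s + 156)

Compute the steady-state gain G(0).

G(0) = -30/13 ≈ -2.308

Set s = 0: G(0) = (-360) / (156) = -30/13.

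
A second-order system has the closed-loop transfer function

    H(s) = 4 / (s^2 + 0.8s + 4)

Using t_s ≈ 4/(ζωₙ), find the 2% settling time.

t_s ≈ 10 s

Comparing s^2 + 0.8s + 4 to s^2 + 2ζωₙs + ωₙ²: ωₙ = 2 rad/s and ζ = 0.8/(2·2) = 0.2.
ζωₙ = 0.8/2 = 0.4, so t_s ≈ 4/(ζωₙ) = 4/0.4 = 10 s.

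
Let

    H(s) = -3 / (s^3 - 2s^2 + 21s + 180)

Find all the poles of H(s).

s = 3 ± 6j, -4

The poles are the roots of the denominator s^3 - 2s^2 + 21s + 180 = 0.
Trying s = -4: the polynomial evaluates to 0, so (s + 4) is a factor.
Dividing out leaves s^2 - 6s + 45 = 0.
The quadratic formula then gives s = 3 ± 6j.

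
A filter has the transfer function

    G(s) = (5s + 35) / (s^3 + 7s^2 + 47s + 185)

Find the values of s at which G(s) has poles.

s = -1 ± 6j, -5

The poles are the roots of the denominator s^3 + 7s^2 + 47s + 185 = 0.
Trying s = -5: the polynomial evaluates to 0, so (s + 5) is a factor.
Dividing out leaves s^2 + 2s + 37 = 0.
The quadratic formula then gives s = -1 ± 6j.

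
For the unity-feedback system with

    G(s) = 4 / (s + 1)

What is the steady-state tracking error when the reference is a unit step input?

G(s) has no poles at the origin.
This is a Type 0 system. Kp = lim_{s→0} G(s) = 4/1.
e_ss = 1/(1 + Kp) = 1/(1 + 4) = 1/5 ≈ 0.2000.

e_ss = 0.2000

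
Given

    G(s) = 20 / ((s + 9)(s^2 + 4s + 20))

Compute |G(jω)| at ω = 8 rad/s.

Substitute s = j8: numerator = 20, denominator = -652 - j64.
|G(j8)| = |20| / |-652 - j64| = 20 / 655.13 ≈ 0.03053.

|G(j8)| ≈ 0.03053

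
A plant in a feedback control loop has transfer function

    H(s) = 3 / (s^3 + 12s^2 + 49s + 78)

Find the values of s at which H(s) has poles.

The poles are the roots of the denominator s^3 + 12s^2 + 49s + 78 = 0.
Trying s = -6: the polynomial evaluates to 0, so (s + 6) is a factor.
Dividing out leaves s^2 + 6s + 13 = 0.
The quadratic formula then gives s = -3 ± 2j.

s = -3 ± 2j, -6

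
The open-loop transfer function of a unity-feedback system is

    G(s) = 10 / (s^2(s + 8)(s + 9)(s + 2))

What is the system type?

The denominator has 2 factors of s at the origin (free integrators), so this is a Type 2 system.

Type 2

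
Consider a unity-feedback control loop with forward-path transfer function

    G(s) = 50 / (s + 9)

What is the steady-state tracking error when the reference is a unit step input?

G(s) has no poles at the origin.
This is a Type 0 system. Kp = lim_{s→0} G(s) = 50/9.
e_ss = 1/(1 + Kp) = 1/(1 + 50/9) = 9/59 ≈ 0.1525.

e_ss = 0.1525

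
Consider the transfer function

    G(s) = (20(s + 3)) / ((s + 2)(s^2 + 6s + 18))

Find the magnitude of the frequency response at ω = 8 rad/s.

Substitute s = j8: numerator = 60 + j160, denominator = -476 - j272.
|G(j8)| = |60 + j160| / |-476 - j272| = 170.88 / 548.23 ≈ 0.3117.

|G(j8)| ≈ 0.3117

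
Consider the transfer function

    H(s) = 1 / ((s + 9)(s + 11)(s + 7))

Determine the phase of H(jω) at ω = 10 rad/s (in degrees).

∠H(j10) ≈ -145.3°

At s = j10: numerator = 1, denominator = -2007 + j1390.
∠H = ∠num − ∠den = 0° − (145.29°) = -145.3°.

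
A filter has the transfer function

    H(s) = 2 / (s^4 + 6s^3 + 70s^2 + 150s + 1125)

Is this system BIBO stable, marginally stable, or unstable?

The denominator s^4 + 6s^3 + 70s^2 + 150s + 1125 factors as (s^2 + 25)(s^2 + 6s + 45), giving poles at s = ±5j, -3 ± 6j.
Since the simple pole(s) at s = 5j, -5j lie on the jω-axis with none in the right half-plane, the system is marginally stable.

marginally stable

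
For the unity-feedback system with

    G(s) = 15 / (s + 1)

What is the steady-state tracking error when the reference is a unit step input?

e_ss = 0.06250

G(s) has no poles at the origin.
This is a Type 0 system. Kp = lim_{s→0} G(s) = 15/1.
e_ss = 1/(1 + Kp) = 1/(1 + 15) = 1/16 ≈ 0.06250.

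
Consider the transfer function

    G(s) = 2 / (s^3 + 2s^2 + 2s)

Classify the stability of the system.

marginally stable

The denominator s^3 + 2s^2 + 2s factors as s(s^2 + 2s + 2), giving poles at s = 0, -1 + j, -1 - j.
Since the simple pole(s) at s = 0 lie on the jω-axis with none in the right half-plane, the system is marginally stable.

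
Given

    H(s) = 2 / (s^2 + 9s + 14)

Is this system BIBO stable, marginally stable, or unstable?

The denominator s^2 + 9s + 14 factors as (s + 2)(s + 7), giving poles at s = -2, -7.
Since all poles lie strictly in the left half-plane, the system is stable.

stable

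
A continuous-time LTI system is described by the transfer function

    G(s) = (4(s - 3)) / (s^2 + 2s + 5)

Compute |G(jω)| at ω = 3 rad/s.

Substitute s = j3: numerator = -12 + j12, denominator = -4 + j6.
|G(j3)| = |-12 + j12| / |-4 + j6| = 16.971 / 7.2111 ≈ 2.353.

|G(j3)| ≈ 2.353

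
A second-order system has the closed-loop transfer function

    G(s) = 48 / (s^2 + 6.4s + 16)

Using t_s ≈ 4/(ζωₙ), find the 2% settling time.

t_s ≈ 1.250 s

Comparing s^2 + 6.4s + 16 to s^2 + 2ζωₙs + ωₙ²: ωₙ = 4 rad/s and ζ = 6.4/(2·4) = 0.8.
ζωₙ = 6.4/2 = 3.2, so t_s ≈ 4/(ζωₙ) = 4/3.2 = 1.250 s.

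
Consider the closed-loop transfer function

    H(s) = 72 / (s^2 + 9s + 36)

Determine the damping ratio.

ζ = 0.75

Compare the denominator to the standard form s^2 + 2ζωₙs + ωₙ².
ωₙ² = 36, so ωₙ = 6 rad/s.
2ζωₙ = 9, so ζ = 9/(2·6) = 0.75.
With ζ = 0.75 the response is underdamped.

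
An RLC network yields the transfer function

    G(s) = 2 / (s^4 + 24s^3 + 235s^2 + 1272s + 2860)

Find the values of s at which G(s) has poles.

The poles are the roots of the denominator s^4 + 24s^3 + 235s^2 + 1272s + 2860 = 0.
Trying s = -11: the polynomial evaluates to 0, so (s + 11) is a factor.
Dividing out leaves s^3 + 13s^2 + 92s + 260 = 0.
This factors further as (s^2 + 8s + 52)(s + 5) = 0.

s = -11, -4 ± 6j, -5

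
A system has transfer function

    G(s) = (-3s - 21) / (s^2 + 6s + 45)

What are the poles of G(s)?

The poles are the roots of the denominator s^2 + 6s + 45 = 0.
Using the quadratic formula: s = (-6 ± √(-144))/2 = -3 ± 6j.

s = -3 + 6j, -3 - 6j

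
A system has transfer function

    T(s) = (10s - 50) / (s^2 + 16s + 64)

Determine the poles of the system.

s = -8, -8

The poles are the roots of the denominator s^2 + 16s + 64 = 0.
Factoring: (s + 8)^2 = 0, so s = -8 and s = -8.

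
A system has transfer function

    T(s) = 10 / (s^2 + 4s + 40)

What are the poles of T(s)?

s = -2 ± 6j

The poles are the roots of the denominator s^2 + 4s + 40 = 0.
Using the quadratic formula: s = (-4 ± √(-144))/2 = -2 ± 6j.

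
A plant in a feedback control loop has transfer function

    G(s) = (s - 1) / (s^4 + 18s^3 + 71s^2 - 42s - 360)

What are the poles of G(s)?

The poles are the roots of the denominator s^4 + 18s^3 + 71s^2 - 42s - 360 = 0.
Trying s = 2: the polynomial evaluates to 0, so (s - 2) is a factor.
Dividing out leaves s^3 + 20s^2 + 111s + 180 = 0.
This factors further as (s + 5)(s + 3)(s + 12) = 0.

s = 2, -5, -3, -12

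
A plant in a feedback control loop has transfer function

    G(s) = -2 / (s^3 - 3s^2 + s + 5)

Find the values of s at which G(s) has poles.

The poles are the roots of the denominator s^3 - 3s^2 + s + 5 = 0.
Trying s = -1: the polynomial evaluates to 0, so (s + 1) is a factor.
Dividing out leaves s^2 - 4s + 5 = 0.
The quadratic formula then gives s = 2 ± 1j.

s = 2 ± j, -1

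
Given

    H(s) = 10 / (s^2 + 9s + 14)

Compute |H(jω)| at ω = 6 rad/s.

|H(j6)| ≈ 0.1715

Substitute s = j6: numerator = 10, denominator = -22 + j54.
|H(j6)| = |10| / |-22 + j54| = 10 / 58.310 ≈ 0.1715.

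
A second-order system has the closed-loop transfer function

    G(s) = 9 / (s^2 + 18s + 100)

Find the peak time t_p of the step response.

t_p ≈ 0.7207 s

Comparing s^2 + 18s + 100 to s^2 + 2ζωₙs + ωₙ²: ωₙ = 10 rad/s and ζ = 18/(2·10) = 0.9.
ζωₙ = 18/2 = 9, so ω_d = ωₙ√(1−ζ²) = √(ωₙ² − (ζωₙ)²) = √(100 − 9²) = √19 ≈ 4.359 rad/s.
t_p = π/ω_d = π/4.359 ≈ 0.7207 s.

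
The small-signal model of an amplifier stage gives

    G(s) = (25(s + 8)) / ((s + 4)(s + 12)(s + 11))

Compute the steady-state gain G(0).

At s = 0 each factor (s + a) contributes a and each (s^2 + bs + c) contributes c.
G(0) = 25·(8) / ((4) · (12) · (11)) = 200/528 = 25/66.

G(0) = 25/66 ≈ 0.3788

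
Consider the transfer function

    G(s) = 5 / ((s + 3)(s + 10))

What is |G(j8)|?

Substitute s = j8: numerator = 5, denominator = -34 + j104.
|G(j8)| = |5| / |-34 + j104| = 5 / 109.42 ≈ 0.04570.

|G(j8)| ≈ 0.04570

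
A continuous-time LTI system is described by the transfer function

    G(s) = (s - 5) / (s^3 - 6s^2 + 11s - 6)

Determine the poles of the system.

s = 3, 2, 1

The poles are the roots of the denominator s^3 - 6s^2 + 11s - 6 = 0.
Trying s = 3: the polynomial evaluates to 0, so (s - 3) is a factor.
Dividing out leaves s^2 - 3s + 2 = 0.
Factoring the quadratic: (s - 2)(s - 1) = 0.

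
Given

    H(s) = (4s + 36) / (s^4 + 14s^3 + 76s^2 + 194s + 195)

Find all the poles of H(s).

The poles are the roots of the denominator s^4 + 14s^3 + 76s^2 + 194s + 195 = 0.
Trying s = -5: the polynomial evaluates to 0, so (s + 5) is a factor.
Dividing out leaves s^3 + 9s^2 + 31s + 39 = 0.
This factors further as (s^2 + 6s + 13)(s + 3) = 0.

s = -3 ± 2j, -5, -3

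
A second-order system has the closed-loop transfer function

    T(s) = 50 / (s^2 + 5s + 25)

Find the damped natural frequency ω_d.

ω_d ≈ 4.330 rad/s

Comparing s^2 + 5s + 25 to s^2 + 2ζωₙs + ωₙ²: ωₙ = 5 rad/s and ζ = 5/(2·5) = 0.5.
ζωₙ = 5/2 = 2.5, so ω_d = ωₙ√(1−ζ²) = √(ωₙ² − (ζωₙ)²) = √(25 − 2.5²) = √18.75 ≈ 4.330 rad/s.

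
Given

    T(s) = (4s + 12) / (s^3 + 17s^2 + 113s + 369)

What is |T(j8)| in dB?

Substitute s = j8: numerator = 12 + j32, denominator = -719 + j392.
|T(j8)| = |12 + j32| / |-719 + j392| = 34.176 / 818.92 ≈ 0.04173.
In decibels: 20·log₁₀(0.04173) ≈ -27.6 dB.

|T(j8)|_dB ≈ -27.6 dB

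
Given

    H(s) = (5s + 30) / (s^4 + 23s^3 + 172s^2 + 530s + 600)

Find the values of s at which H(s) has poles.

s = -3 + j, -3 - j, -12, -5

The poles are the roots of the denominator s^4 + 23s^3 + 172s^2 + 530s + 600 = 0.
Trying s = -12: the polynomial evaluates to 0, so (s + 12) is a factor.
Dividing out leaves s^3 + 11s^2 + 40s + 50 = 0.
This factors further as (s^2 + 6s + 10)(s + 5) = 0.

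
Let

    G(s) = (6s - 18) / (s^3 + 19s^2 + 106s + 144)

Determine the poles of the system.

The poles are the roots of the denominator s^3 + 19s^2 + 106s + 144 = 0.
Trying s = -2: the polynomial evaluates to 0, so (s + 2) is a factor.
Dividing out leaves s^2 + 17s + 72 = 0.
Factoring the quadratic: (s + 8)(s + 9) = 0.

s = -2, -8, -9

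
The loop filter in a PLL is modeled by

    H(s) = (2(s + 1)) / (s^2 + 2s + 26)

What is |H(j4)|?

Substitute s = j4: numerator = 2 + j8, denominator = 10 + j8.
|H(j4)| = |2 + j8| / |10 + j8| = 8.2462 / 12.806 ≈ 0.6439.

|H(j4)| ≈ 0.6439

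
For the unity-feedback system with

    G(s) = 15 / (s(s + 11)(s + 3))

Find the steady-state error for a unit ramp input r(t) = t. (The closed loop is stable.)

G(s) has one pole at the origin.
This is a Type 1 system. Kv = lim_{s→0} s·G(s) = 15/33 = 5/11.
e_ss = 1/Kv = 1/(5/11) = 11/5 ≈ 2.200.

e_ss = 2.200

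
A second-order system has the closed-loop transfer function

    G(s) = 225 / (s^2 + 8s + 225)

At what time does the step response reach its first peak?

t_p ≈ 0.2173 s

Comparing s^2 + 8s + 225 to s^2 + 2ζωₙs + ωₙ²: ωₙ = 15 rad/s and ζ = 8/(2·15) ≈ 0.2667.
ζωₙ = 8/2 = 4, so ω_d = ωₙ√(1−ζ²) = √(ωₙ² − (ζωₙ)²) = √(225 − 4²) = √209 ≈ 14.46 rad/s.
t_p = π/ω_d = π/14.46 ≈ 0.2173 s.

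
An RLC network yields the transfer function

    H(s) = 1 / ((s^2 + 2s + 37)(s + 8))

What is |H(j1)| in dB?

|H(j1)|_dB ≈ -49.3 dB

Substitute s = j1: numerator = 1, denominator = 286 + j52.
|H(j1)| = |1| / |286 + j52| = 1 / 290.69 ≈ 0.003440.
In decibels: 20·log₁₀(0.003440) ≈ -49.3 dB.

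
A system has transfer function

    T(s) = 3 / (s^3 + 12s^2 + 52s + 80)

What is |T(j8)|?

Substitute s = j8: numerator = 3, denominator = -688 - j96.
|T(j8)| = |3| / |-688 - j96| = 3 / 694.67 ≈ 0.004319.

|T(j8)| ≈ 0.004319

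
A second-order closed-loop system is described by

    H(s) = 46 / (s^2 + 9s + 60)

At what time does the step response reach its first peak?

Comparing s^2 + 9s + 60 to s^2 + 2ζωₙs + ωₙ²: ωₙ = √60 ≈ 7.746 rad/s and ζ = 9/(2·√60) ≈ 0.5809.
ζωₙ = 9/2 = 4.5, so ω_d = ωₙ√(1−ζ²) = √(ωₙ² − (ζωₙ)²) = √(60 − 4.5²) = √39.75 ≈ 6.305 rad/s.
t_p = π/ω_d = π/6.305 ≈ 0.4983 s.

t_p ≈ 0.4983 s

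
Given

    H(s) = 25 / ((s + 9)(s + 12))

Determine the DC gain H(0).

H(0) = 25/108 ≈ 0.2315

At s = 0 each factor (s + a) contributes a and each (s^2 + bs + c) contributes c.
H(0) = 25·1 / ((9) · (12)) = 25/108 = 25/108.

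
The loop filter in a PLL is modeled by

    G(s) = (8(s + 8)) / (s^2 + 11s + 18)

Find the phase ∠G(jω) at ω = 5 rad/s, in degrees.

At s = j5: numerator = 64 + j40, denominator = -7 + j55.
∠G = ∠num − ∠den = 32.005° − (97.253°) = -65.25°.

∠G(j5) ≈ -65.25°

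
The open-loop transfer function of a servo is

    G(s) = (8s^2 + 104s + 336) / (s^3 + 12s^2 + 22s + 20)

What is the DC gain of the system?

G(0) = 84/5 ≈ 16.80

Set s = 0: G(0) = (336) / (20) = 84/5.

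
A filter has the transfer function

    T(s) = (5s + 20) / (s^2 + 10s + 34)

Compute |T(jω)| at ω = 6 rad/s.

Substitute s = j6: numerator = 20 + j30, denominator = -2 + j60.
|T(j6)| = |20 + j30| / |-2 + j60| = 36.056 / 60.033 ≈ 0.6006.

|T(j6)| ≈ 0.6006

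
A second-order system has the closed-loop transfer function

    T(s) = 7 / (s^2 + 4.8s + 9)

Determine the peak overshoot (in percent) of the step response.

%OS ≈ 1.52%

Comparing s^2 + 4.8s + 9 to s^2 + 2ζωₙs + ωₙ²: ωₙ = 3 rad/s and ζ = 4.8/(2·3) = 0.8.
%OS = 100·exp(−πζ/√(1−ζ²)) = 100·exp(−π·0.8/√(1−0.8²)) ≈ 1.52%.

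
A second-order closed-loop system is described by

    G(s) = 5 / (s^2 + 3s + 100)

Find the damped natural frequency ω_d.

ω_d ≈ 9.887 rad/s

Comparing s^2 + 3s + 100 to s^2 + 2ζωₙs + ωₙ²: ωₙ = 10 rad/s and ζ = 3/(2·10) = 0.15.
ζωₙ = 3/2 = 1.5, so ω_d = ωₙ√(1−ζ²) = √(ωₙ² − (ζωₙ)²) = √(100 − 1.5²) = √97.75 ≈ 9.887 rad/s.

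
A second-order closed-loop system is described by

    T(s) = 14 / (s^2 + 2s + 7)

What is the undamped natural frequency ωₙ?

Compare the denominator to the standard form s^2 + 2ζωₙs + ωₙ².
ωₙ² = 7, so ωₙ = √7 ≈ 2.646 rad/s.

ωₙ ≈ 2.646 rad/s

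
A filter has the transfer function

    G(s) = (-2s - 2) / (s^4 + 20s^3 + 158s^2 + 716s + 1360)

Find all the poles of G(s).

s = -3 + 5j, -3 - 5j, -4, -10

The poles are the roots of the denominator s^4 + 20s^3 + 158s^2 + 716s + 1360 = 0.
Trying s = -4: the polynomial evaluates to 0, so (s + 4) is a factor.
Dividing out leaves s^3 + 16s^2 + 94s + 340 = 0.
This factors further as (s^2 + 6s + 34)(s + 10) = 0.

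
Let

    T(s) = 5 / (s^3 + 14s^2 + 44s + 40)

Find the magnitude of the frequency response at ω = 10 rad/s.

|T(j10)| ≈ 0.003400

Substitute s = j10: numerator = 5, denominator = -1360 - j560.
|T(j10)| = |5| / |-1360 - j560| = 5 / 1470.8 ≈ 0.003400.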